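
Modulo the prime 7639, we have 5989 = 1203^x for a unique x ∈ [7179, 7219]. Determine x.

7185

Compute 1203^7179 mod 7639 = 1855, then multiply by 1203 repeatedly:
  1203^7179=1855  1203^7180=977  1203^7181=6564  1203^7182=5405  1203^7183=1426
  1203^7184=4342  1203^7185=5989
Found 5989 at exponent 7185.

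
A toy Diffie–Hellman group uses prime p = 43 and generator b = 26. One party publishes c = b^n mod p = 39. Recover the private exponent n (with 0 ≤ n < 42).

39

Baby-step giant-step with m = ceil(sqrt(42)) = 7.
Baby table (26^j mod 43 for j=0..6):
  0:1  1:26  2:31  3:32  4:15  5:3  6:35
Giant step factor: 26^(-7) ≡ 37 (mod 43).
Scan 39·37^i mod 43 for i = 0, 1, …:
  i=0: 39   i=1: 24   i=2: 28   i=3: 4
  i=4: 19   i=5: 15
Match at i=5, j=4: n = 5·7 + 4 = 39.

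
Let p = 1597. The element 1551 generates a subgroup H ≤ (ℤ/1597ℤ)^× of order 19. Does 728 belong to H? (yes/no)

no

⟨1551⟩ has order 19; its elements mod 1597 are {1, 3, 9, 27, 81, 173, 243, 355, 517, 519, 590, 729, 1065, 1183, 1237, 1459, 1477, 1551, 1557}.
728 is not in this set.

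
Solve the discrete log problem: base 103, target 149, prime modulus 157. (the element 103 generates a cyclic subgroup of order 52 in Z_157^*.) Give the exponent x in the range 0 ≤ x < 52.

41

Baby-step giant-step with m = ceil(sqrt(52)) = 8.
Baby table (103^j mod 157 for j=0..7):
  0:1  1:103  2:90  3:7  4:93  5:2  6:49  7:23
Giant step factor: 103^(-8) ≡ 101 (mod 157).
Scan 149·101^i mod 157 for i = 0, 1, …:
  i=0: 149   i=1: 134   i=2: 32   i=3: 92
  i=4: 29   i=5: 103
Match at i=5, j=1: x = 5·8 + 1 = 41.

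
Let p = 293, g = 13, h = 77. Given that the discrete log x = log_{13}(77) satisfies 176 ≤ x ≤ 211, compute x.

Compute 13^176 mod 293 = 196, then multiply by 13 repeatedly:
  13^176=196  13^177=204  13^178=15  13^179=195  13^180=191
  13^181=139  13^182=49  13^183=51  13^184=77
Found 77 at exponent 184.

184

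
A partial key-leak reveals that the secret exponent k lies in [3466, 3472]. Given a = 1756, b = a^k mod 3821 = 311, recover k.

3466

Compute 1756^3466 mod 3821 = 311, then multiply by 1756 repeatedly:
  1756^3466=311
Found 311 at exponent 3466.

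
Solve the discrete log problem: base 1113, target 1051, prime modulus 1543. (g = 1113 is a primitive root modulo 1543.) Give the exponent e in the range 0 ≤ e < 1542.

Baby-step giant-step with m = ceil(sqrt(1542)) = 40.
Baby table (1113^j mod 1543 for j=0..39):
  0:1  1:1113  2:1283  3:704  4:1251  5:577  6:313  7:1194
  8:399  9:1246  10:1184  11:70  12:760  13:316  14:1447  15:1162
  16:272  17:308  18:258  19:156  20:812  21:1101  22:271  23:738
  24:518  25:995  26:1104  27:524  28:1501  29:1087  30:119  31:1292
  32:1463  33:454  34:741  35:771  36:215  37:130  38:1191  39:146
Giant step factor: 1113^(-40) ≡ 476 (mod 1543).
Scan 1051·476^i mod 1543 for i = 0, 1, …:
  i=0: 1051   i=1: 344   i=2: 186   i=3: 585
  i=4: 720   i=5: 174   i=6: 1045   i=7: 574
  i=8: 113   i=9: 1326     …   i=32: 991
  i=33: 1101
Match at i=33, j=21: e = 33·40 + 21 = 1341.

1341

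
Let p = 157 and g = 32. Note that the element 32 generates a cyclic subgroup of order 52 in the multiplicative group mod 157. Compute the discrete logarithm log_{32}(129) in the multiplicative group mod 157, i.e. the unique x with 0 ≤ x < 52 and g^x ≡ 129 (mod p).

39

Baby-step giant-step with m = ceil(sqrt(52)) = 8.
Baby table (32^j mod 157 for j=0..7):
  0:1  1:32  2:82  3:112  4:130  5:78  6:141  7:116
Giant step factor: 32^(-8) ≡ 14 (mod 157).
Scan 129·14^i mod 157 for i = 0, 1, …:
  i=0: 129   i=1: 79   i=2: 7   i=3: 98
  i=4: 116
Match at i=4, j=7: x = 4·8 + 7 = 39.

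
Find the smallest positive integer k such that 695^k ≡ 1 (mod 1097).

The order of 695 must divide p − 1 = 1096 = 2^3 · 137.
Divisors: 1, 2, 4, 8, 137, 274, 548, 1096.
Check each in increasing order: 695^1 ≡ 695;  695^2 ≡ 345;  695^4 ≡ 549;  695^8 ≡ 823;  695^137 ≡ 79;  695^274 ≡ 756;  695^548 ≡ 1096;  695^1096 ≡ 1.
Smallest exponent giving 1 is 1096.

1096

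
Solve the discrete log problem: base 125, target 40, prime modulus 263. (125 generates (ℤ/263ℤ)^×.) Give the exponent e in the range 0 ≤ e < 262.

103

Baby-step giant-step with m = ceil(sqrt(262)) = 17.
Baby table (125^j mod 263 for j=0..16):
  0:1  1:125  2:108  3:87  4:92  5:191  6:205  7:114
  8:48  9:214  10:187  11:231  12:208  13:226  14:109  15:212
  16:200
Giant step factor: 125^(-17) ≡ 228 (mod 263).
Scan 40·228^i mod 263 for i = 0, 1, …:
  i=0: 40   i=1: 178   i=2: 82   i=3: 23
  i=4: 247   i=5: 34   i=6: 125
Match at i=6, j=1: e = 6·17 + 1 = 103.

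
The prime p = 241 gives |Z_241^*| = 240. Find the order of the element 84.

240

The order of 84 must divide p − 1 = 240 = 2^4 · 3 · 5.
Divisors: 1, 2, 3, 4, 5, 6, 8, 10, 12, 15, 16, 20, 24, 30, 40, 48, 60, 80, 120, 240.
Check each in increasing order: 84^1 ≡ 84;  84^2 ≡ 67;  84^3 ≡ 85;  84^4 ≡ 151;  84^5 ≡ 152;  84^6 ≡ 236;  84^8 ≡ 147;  84^10 ≡ 209;  84^12 ≡ 25;  84^15 ≡ 197;  84^16 ≡ 160;  84^20 ≡ 60;  84^24 ≡ 143;  84^30 ≡ 8;  84^40 ≡ 226;  84^48 ≡ 205;  84^60 ≡ 64;  84^80 ≡ 225;  84^120 ≡ 240;  84^240 ≡ 1.
Smallest exponent giving 1 is 240.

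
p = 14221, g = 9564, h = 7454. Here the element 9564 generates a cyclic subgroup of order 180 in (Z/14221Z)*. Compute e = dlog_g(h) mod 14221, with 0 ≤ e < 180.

70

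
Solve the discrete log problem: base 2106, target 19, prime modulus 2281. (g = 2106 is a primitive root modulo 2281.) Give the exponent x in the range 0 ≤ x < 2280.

1288

Baby-step giant-step with m = ceil(sqrt(2280)) = 48.
Baby table (2106^j mod 2281 for j=0..47):
  0:1  1:2106  2:972  3:975  4:450  5:1085  6:1729  7:798
  8:1772  9:116  10:229  11:983  12:1331  13:2018  14:405  15:2117
  16:1328  17:262  18:2051  19:1473  20:2259  21:1569  22:1426  23:1360
  24:1505  25:1221  26:739  27:692  28:2074  29:2010  30:1805  31:1184
  32:371  33:1224  34:214  35:1327  36:437  37:1079  38:498  39:1809
  40:484  41:1978  42:562  43:2014  44:1105  45:510  46:1990  47:743
Giant step factor: 2106^(-48) ≡ 285 (mod 2281).
Scan 19·285^i mod 2281 for i = 0, 1, …:
  i=0: 19   i=1: 853   i=2: 1319   i=3: 1831
  i=4: 1767   i=5: 1775   i=6: 1774   i=7: 1489
  i=8: 99   i=9: 843     …   i=25: 690
  i=26: 484
Match at i=26, j=40: x = 26·48 + 40 = 1288.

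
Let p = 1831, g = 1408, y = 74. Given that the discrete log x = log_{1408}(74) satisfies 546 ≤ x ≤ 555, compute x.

Compute 1408^546 mod 1831 = 1059, then multiply by 1408 repeatedly:
  1408^546=1059  1408^547=638  1408^548=1114  1408^549=1176  1408^550=584
  1408^551=153  1408^552=1197  1408^553=856  1408^554=450  1408^555=74
Found 74 at exponent 555.

555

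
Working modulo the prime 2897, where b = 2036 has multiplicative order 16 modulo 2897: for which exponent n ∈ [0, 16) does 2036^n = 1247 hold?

3

Successive powers of 2036 modulo 2897:
  2036^0=1  2036^1=2036  2036^2=2586  2036^3=1247
So 2036^3 ≡ 1247 (mod 2897), giving n = 3.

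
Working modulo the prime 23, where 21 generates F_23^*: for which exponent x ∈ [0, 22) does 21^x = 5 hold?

17

Successive powers of 21 modulo 23:
  21^0=1  21^1=21  21^2=4  21^3=15  21^4=16  21^5=14
  21^6=18  21^7=10  21^8=3  21^9=17  21^10=12  21^11=22
  21^12=2  21^13=19  21^14=8  21^15=7  21^16=9  21^17=5
So 21^17 ≡ 5 (mod 23), giving x = 17.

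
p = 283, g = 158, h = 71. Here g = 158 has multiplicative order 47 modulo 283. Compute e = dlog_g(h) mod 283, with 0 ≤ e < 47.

Successive powers of 158 modulo 283:
  158^0=1  158^1=158  158^2=60  158^3=141  158^4=204  158^5=253
  158^6=71
So 158^6 ≡ 71 (mod 283), giving e = 6.

6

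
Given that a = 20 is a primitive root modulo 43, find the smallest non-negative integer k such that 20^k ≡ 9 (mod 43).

8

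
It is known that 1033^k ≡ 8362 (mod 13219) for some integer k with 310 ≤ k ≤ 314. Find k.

Compute 1033^310 mod 13219 = 9708, then multiply by 1033 repeatedly:
  1033^310=9708  1033^311=8362
Found 8362 at exponent 311.

311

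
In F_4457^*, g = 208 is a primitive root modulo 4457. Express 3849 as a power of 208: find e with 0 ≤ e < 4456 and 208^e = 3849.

Baby-step giant-step with m = ceil(sqrt(4456)) = 67.
Baby table (208^j mod 4457 for j=0..66):
  0:1  1:208  2:3151  3:229  4:3062  5:4002  6:3414  7:1449
  8:2773  9:1831  10:2003  11:2123  12:341  13:4073  14:354  15:2320
  16:1204  17:840  18:897  19:3839  20:709  21:391  22:1102  23:1909
  24:399  25:2766  26:375  27:2231  28:520  29:1192  30:2801  31:3198
  32:1091  33:4078  34:1394  35:247  36:2349  37:2779  38:3079  39:3081
  40:3497  41:885  42:1343  43:3010  44:2100  45:14  46:2912  47:4001
  48:3206  49:2755  50:2544  51:3226  52:2458  53:3166  54:3349  55:1300
  56:2980  57:317  58:3538  59:499  60:1281  61:3485  62:2846  63:3644
  64:262  65:1012  66:1017
Giant step factor: 208^(-67) ≡ 4444 (mod 4457).
Scan 3849·4444^i mod 4457 for i = 0, 1, …:
  i=0: 3849   i=1: 3447   i=2: 4216   i=3: 3133
  i=4: 3841   i=5: 3551   i=6: 2864   i=7: 2881
  i=8: 2660   i=9: 1076     …   i=26: 2188
  i=27: 2755
Match at i=27, j=49: e = 27·67 + 49 = 1858.

1858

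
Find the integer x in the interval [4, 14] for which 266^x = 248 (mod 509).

14

Compute 266^4 mod 509 = 25, then multiply by 266 repeatedly:
  266^4=25  266^5=33  266^6=125  266^7=165  266^8=116
  266^9=316  266^10=71  266^11=53  266^12=355  266^13=265
  266^14=248
Found 248 at exponent 14.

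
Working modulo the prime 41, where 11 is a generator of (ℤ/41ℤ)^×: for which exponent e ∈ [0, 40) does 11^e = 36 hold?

Successive powers of 11 modulo 41:
  11^0=1  11^1=11  11^2=39  11^3=19  11^4=4  11^5=3
  11^6=33  11^7=35  11^8=16  11^9=12  11^10=9  11^11=17
  11^12=23  11^13=7  11^14=36
So 11^14 ≡ 36 (mod 41), giving e = 14.

14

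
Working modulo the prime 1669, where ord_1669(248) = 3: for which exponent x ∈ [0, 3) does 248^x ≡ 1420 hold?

Successive powers of 248 modulo 1669:
  248^0=1  248^1=248  248^2=1420
So 248^2 ≡ 1420 (mod 1669), giving x = 2.

2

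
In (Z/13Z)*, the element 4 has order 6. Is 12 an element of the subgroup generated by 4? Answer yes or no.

yes

⟨4⟩ has order 6; its elements mod 13 are {1, 3, 4, 9, 10, 12}.
12 is in this set.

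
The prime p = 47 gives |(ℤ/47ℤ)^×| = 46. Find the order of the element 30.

46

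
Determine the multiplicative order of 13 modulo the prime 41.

40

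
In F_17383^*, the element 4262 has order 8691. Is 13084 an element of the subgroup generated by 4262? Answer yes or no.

no

13084 ∈ ⟨4262⟩ iff 13084^8691 ≡ 1 (mod 17383), since |⟨4262⟩| = 8691.
13084^8691 mod 17383 = 17382.
Since 17382 ≠ 1, 13084 does not lie in the subgroup.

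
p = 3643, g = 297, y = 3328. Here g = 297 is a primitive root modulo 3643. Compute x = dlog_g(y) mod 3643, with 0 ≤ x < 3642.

3010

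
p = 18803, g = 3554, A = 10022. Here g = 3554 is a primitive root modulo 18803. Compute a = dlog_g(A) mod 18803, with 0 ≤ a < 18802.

13290

Baby-step giant-step with m = ceil(sqrt(18802)) = 138.
Baby table (3554^j mod 18803 for j=0..137):
  0:1  1:3554  2:14103  3:12067  4:15278  5:13751  6:2057  7:15014
  8:15645  9:1859  10:7033  11:6095  12:574  13:9272  14:9832  15:6954
  16:7374  17:14617  18:14932  19:6262  20:11199  21:14098  22:13100  23:1172
  24:9825  25:879  26:2668  27:5360  28:2001  29:4020  30:15603  31:3015
  32:16403  33:6962  34:17003  35:14623  36:17453  37:15668  38:8389  39:11751
  40:1591  41:13514  42:5894  43:734  44:13822  45:9952  46:965  47:7464
  48:14826  49:5598  50:1718  51:13600  52:10690  53:10200  54:17419  55:7650
  56:17765  57:15139  58:8623  59:16055  60:11168  61:16742  62:8376  63:3155
  64:6282  65:7067  66:14113  67:10001  68:5884  69:2800  70:4413  71:2100
  72:17412  73:1575  74:13059  75:5882  76:14495  77:13813  78:15572  79:5659
  80:11679  81:8945  82:13460  83:2008  84:10095  85:1506  86:12272  87:10531
  88:9204  89:12599  90:6903  91:14150  92:9878  93:1211  94:16810  95:5609
  96:3206  97:18309  98:11806  99:9031  100:18256  101:11474  102:13692  103:18007
  104:10269  105:18206  106:3001  107:4253  108:16353  109:17292  110:7564  111:12969
  112:5673  113:5026  114:18357  115:13171  116:9067  117:14579  118:11501  119:15635
  120:3925  121:16427  122:17046  123:17021  124:3383  125:8065  126:7238  127:1348
  128:14830  129:1011  130:1721  131:5459  132:15393  133:8795  134:6844  135:11297
  136:5133  137:3772
Giant step factor: 3554^(-138) ≡ 18339 (mod 18803).
Scan 10022·18339^i mod 18803 for i = 0, 1, …:
  i=0: 10022   i=1: 12936   i=2: 14656   i=3: 6302
  i=4: 9140   i=5: 8518   i=6: 15081   i=7: 15935
  i=8: 14542   i=9: 2789     …   i=95: 4607
  i=96: 5894
Match at i=96, j=42: a = 96·138 + 42 = 13290.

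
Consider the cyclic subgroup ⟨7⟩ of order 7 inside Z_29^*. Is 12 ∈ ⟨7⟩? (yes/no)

no

⟨7⟩ has order 7; its elements mod 29 are {1, 7, 16, 20, 23, 24, 25}.
12 is not in this set.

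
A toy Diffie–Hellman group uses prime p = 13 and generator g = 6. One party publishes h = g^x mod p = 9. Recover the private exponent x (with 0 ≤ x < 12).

Successive powers of 6 modulo 13:
  6^0=1  6^1=6  6^2=10  6^3=8  6^4=9
So 6^4 ≡ 9 (mod 13), giving x = 4.

4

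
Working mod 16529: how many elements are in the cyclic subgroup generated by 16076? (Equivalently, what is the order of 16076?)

The order of 16076 must divide p − 1 = 16528 = 2^4 · 1033.
Divisors: 1, 2, 4, 8, 16, 1033, 2066, 4132, 8264, 16528.
Check each in increasing order: 16076^1 ≡ 16076;  16076^2 ≡ 6861;  16076^4 ≡ 15258;  16076^8 ≡ 12128;  16076^16 ≡ 13342;  16076^1033 ≡ 1.
Smallest exponent giving 1 is 1033.

1033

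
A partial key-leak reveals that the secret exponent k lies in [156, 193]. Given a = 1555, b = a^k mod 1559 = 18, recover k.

Compute 1555^156 mod 1559 = 639, then multiply by 1555 repeatedly:
  1555^156=639  1555^157=562  1555^158=870  1555^159=1197  1555^160=1448
  1555^161=444  1555^162=1342  1555^163=868  1555^164=1205  1555^165=1416
  1555^166=572  1555^167=830  1555^168=1357  1555^169=808  1555^170=1445
  1555^171=456  1555^172=1294  1555^173=1060  1555^174=437  1555^175=1370
  1555^176=756  1555^177=94  1555^178=1183  1555^179=1504  1555^180=220
  1555^181=679  1555^182=402  1555^183=1510  1555^184=196  1555^185=775
  1555^186=18
Found 18 at exponent 186.

186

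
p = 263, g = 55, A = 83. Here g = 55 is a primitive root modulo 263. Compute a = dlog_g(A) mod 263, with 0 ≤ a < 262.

Baby-step giant-step with m = ceil(sqrt(262)) = 17.
Baby table (55^j mod 263 for j=0..16):
  0:1  1:55  2:132  3:159  4:66  5:211  6:33  7:237
  8:148  9:250  10:74  11:125  12:37  13:194  14:150  15:97
  16:75
Giant step factor: 55^(-17) ≡ 19 (mod 263).
Scan 83·19^i mod 263 for i = 0, 1, …:
  i=0: 83   i=1: 262   i=2: 244   i=3: 165
  i=4: 242   i=5: 127   i=6: 46   i=7: 85
  i=8: 37
Match at i=8, j=12: a = 8·17 + 12 = 148.

148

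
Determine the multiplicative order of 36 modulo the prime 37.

2

The order of 36 must divide p − 1 = 36 = 2^2 · 3^2.
Divisors: 1, 2, 3, 4, 6, 9, 12, 18, 36.
Check each in increasing order: 36^1 ≡ 36;  36^2 ≡ 1.
Smallest exponent giving 1 is 2.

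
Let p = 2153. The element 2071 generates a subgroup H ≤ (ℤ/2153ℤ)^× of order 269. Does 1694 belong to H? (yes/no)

1694 ∈ ⟨2071⟩ iff 1694^269 ≡ 1 (mod 2153), since |⟨2071⟩| = 269.
1694^269 mod 2153 = 1.
Since 1 = 1, 1694 lies in the subgroup.

yes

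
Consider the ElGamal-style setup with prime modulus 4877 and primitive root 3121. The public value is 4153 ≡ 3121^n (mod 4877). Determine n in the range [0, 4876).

3955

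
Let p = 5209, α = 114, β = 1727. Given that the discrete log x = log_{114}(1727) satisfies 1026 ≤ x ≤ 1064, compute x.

1050

Compute 114^1026 mod 5209 = 1754, then multiply by 114 repeatedly:
  114^1026=1754  114^1027=2014  114^1028=400  114^1029=3928  114^1030=5027
  114^1031=88  114^1032=4823  114^1033=2877  114^1034=5020  114^1035=4499
  114^1036=2404  114^1037=3188  114^1038=4011  114^1039=4071  114^1040=493
  114^1041=4112  114^1042=5167  114^1043=421  114^1044=1113  114^1045=1866
  114^1046=4364  114^1047=2641  114^1048=4161  114^1049=335  114^1050=1727
Found 1727 at exponent 1050.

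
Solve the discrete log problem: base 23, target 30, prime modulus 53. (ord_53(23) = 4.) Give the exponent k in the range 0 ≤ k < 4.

Successive powers of 23 modulo 53:
  23^0=1  23^1=23  23^2=52  23^3=30
So 23^3 ≡ 30 (mod 53), giving k = 3.

3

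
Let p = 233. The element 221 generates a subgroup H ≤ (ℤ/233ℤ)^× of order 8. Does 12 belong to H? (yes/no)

yes

12 ∈ ⟨221⟩ iff 12^8 ≡ 1 (mod 233), since |⟨221⟩| = 8.
12^8 mod 233 = 1.
Since 1 = 1, 12 lies in the subgroup.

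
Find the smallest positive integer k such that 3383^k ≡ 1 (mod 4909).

The order of 3383 must divide p − 1 = 4908 = 2^2 · 3 · 409.
Divisors: 1, 2, 3, 4, 6, 12, 409, 818, 1227, 1636, 2454, 4908.
Check each in increasing order: 3383^1 ≡ 3383;  3383^2 ≡ 1810;  3383^3 ≡ 1707;  3383^4 ≡ 1797;  3383^6 ≡ 2812;  3383^12 ≡ 3854;  3383^409 ≡ 1357;  3383^818 ≡ 574;  3383^1227 ≡ 3296;  3383^1636 ≡ 573;  3383^2454 ≡ 4908;  3383^4908 ≡ 1.
Smallest exponent giving 1 is 4908.

4908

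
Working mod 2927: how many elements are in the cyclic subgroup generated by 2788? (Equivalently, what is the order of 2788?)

2926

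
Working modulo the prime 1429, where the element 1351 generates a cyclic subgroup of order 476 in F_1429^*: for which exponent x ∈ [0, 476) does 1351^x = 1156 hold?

Baby-step giant-step with m = ceil(sqrt(476)) = 22.
Baby table (1351^j mod 1429 for j=0..21):
  0:1  1:1351  2:368  3:1305  4:1098  5:96  6:1086  7:1032
  8:957  9:1091  10:642  11:1368  12:471  13:416  14:419  15:185
  16:1289  17:917  18:1353  19:212  20:612  21:850
Giant step factor: 1351^(-22) ≡ 1174 (mod 1429).
Scan 1156·1174^i mod 1429 for i = 0, 1, …:
  i=0: 1156   i=1: 1023   i=2: 642
Match at i=2, j=10: x = 2·22 + 10 = 54.

54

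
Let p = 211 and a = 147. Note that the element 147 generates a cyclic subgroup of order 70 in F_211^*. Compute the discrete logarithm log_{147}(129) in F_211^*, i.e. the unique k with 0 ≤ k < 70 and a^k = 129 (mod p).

Successive powers of 147 modulo 211:
  147^0=1  147^1=147  147^2=87  147^3=129
So 147^3 ≡ 129 (mod 211), giving k = 3.

3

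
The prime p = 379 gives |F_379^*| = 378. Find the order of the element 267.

The order of 267 must divide p − 1 = 378 = 2 · 3^3 · 7.
Divisors: 1, 2, 3, 6, 7, 9, 14, 18, 21, 27, 42, 54, 63, 126, 189, 378.
Check each in increasing order: 267^1 ≡ 267;  267^2 ≡ 37;  267^3 ≡ 25;  267^6 ≡ 246;  267^7 ≡ 115;  267^9 ≡ 86;  267^14 ≡ 339;  267^18 ≡ 195;  267^21 ≡ 327;  267^27 ≡ 94;  267^42 ≡ 51;  267^54 ≡ 119;  267^63 ≡ 1.
Smallest exponent giving 1 is 63.

63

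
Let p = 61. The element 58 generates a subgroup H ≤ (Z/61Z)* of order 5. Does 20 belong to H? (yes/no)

⟨58⟩ has order 5; its elements mod 61 are {1, 9, 20, 34, 58}.
20 is in this set.

yes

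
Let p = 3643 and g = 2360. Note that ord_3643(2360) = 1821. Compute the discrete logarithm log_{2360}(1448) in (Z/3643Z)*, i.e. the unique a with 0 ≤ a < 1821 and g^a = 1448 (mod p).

1776

Baby-step giant-step with m = ceil(sqrt(1821)) = 43.
Baby table (2360^j mod 3643 for j=0..42):
  0:1  1:2360  2:3096  3:2345  4:483  5:3264  6:1738  7:3305
  8:137  9:2736  10:1564  11:681  12:597  13:2722  14:1311  15:1053
  16:554  17:3246  18:2974  19:2222  20:1643  21:1328  22:1100  23:2184
  24:3038  25:256  26:3065  27:2045  28:2868  29:3429  30:1337  31:482
  32:904  33:2285  34:960  35:3297  36:3115  37:3469  38:1019  39:460
  40:3629  41:3390  42:372
Giant step factor: 2360^(-43) ≡ 2118 (mod 3643).
Scan 1448·2118^i mod 3643 for i = 0, 1, …:
  i=0: 1448   i=1: 3101   i=2: 3232   i=3: 179
  i=4: 250   i=5: 1265   i=6: 1665   i=7: 46
  i=8: 2710   i=9: 2055     …   i=40: 3173
  i=41: 2722
Match at i=41, j=13: a = 41·43 + 13 = 1776.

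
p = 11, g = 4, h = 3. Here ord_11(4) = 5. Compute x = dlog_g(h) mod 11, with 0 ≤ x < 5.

4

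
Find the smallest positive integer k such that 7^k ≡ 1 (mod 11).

10

The order of 7 must divide p − 1 = 10 = 2 · 5.
Divisors: 1, 2, 5, 10.
Check each in increasing order: 7^1 ≡ 7;  7^2 ≡ 5;  7^5 ≡ 10;  7^10 ≡ 1.
Smallest exponent giving 1 is 10.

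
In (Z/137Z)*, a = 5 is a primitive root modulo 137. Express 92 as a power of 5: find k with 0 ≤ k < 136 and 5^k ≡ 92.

Baby-step giant-step with m = ceil(sqrt(136)) = 12.
Baby table (5^j mod 137 for j=0..11):
  0:1  1:5  2:25  3:125  4:77  5:111  6:7  7:35
  8:38  9:53  10:128  11:92
Giant step factor: 5^(-12) ≡ 14 (mod 137).
Scan 92·14^i mod 137 for i = 0, 1, …:
  i=0: 92
Match at i=0, j=11: k = 0·12 + 11 = 11.

11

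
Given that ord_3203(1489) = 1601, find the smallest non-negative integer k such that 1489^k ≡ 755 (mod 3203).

1279

Baby-step giant-step with m = ceil(sqrt(1601)) = 41.
Baby table (1489^j mod 3203 for j=0..40):
  0:1  1:1489  2:645  3:2708  4:2838  5:1025  6:1597  7:1307
  8:1902  9:626  10:41  11:192  12:821  13:2126  14:1050  15:386
  16:1417  17:2339  18:1110  19:42  20:1681  21:1466  22:1631  23:685
  24:1411  25:3014  26:443  27:3012  28:668  29:1722  30:1658  31:2452
  32:2811  33:2461  34:197  35:1860  36:2148  37:1778  38:1764  39:136
  40:715
Giant step factor: 1489^(-41) ≡ 592 (mod 3203).
Scan 755·592^i mod 3203 for i = 0, 1, …:
  i=0: 755   i=1: 1743   i=2: 490   i=3: 1810
  i=4: 1718   i=5: 1705   i=6: 415   i=7: 2252
  i=8: 736   i=9: 104     …   i=30: 2373
  i=31: 1902
Match at i=31, j=8: k = 31·41 + 8 = 1279.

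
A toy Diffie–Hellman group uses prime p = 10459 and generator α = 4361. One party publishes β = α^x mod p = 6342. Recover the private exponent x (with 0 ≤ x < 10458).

9774

Baby-step giant-step with m = ceil(sqrt(10458)) = 103.
Baby table (4361^j mod 10459 for j=0..102):
  0:1  1:4361  2:3859  3:568  4:8724  5:5981  6:8854  7:8125
  8:8492  9:8752  10:2581  11:1857  12:3111  13:1748  14:8876  15:9936
  16:9718  17:330  18:6247  19:7931  20:9637  21:2695  22:7438  23:3759
  24:3746  25:9807  26:1476  27:4551  28:6188  29:1648  30:1595  31:560
  32:5213  33:6486  34:4310  35:1087  36:2480  37:674  38:335  39:7134
  40:6308  41:2018  42:4479  43:5966  44:6193  45:2535  46:10431  47:3400
  48:6997  49:5014  50:6744  51:10335  52:3104  53:2598  54:2781  55:5960
  56:945  57:299  58:7023  59:3351  60:2488  61:4185  62:10289  63:1219
  64:2887  65:8030  66:2098  67:8212  68:916  69:9797  70:10161  71:7797
  72:508  73:8539  74:4539  75:6151  76:7635  77:5238  78:462  79:6654
  80:4828  81:941  82:3773  83:2046  84:1079  85:9428  86:1179  87:6250
  88:96  89:296  90:4399  91:2233  92:784  93:9390  94:2805  95:6034
  96:9889  97:3472  98:7219  99:469  100:5804  101:464  102:4917
Giant step factor: 4361^(-103) ≡ 10023 (mod 10459).
Scan 6342·10023^i mod 10459 for i = 0, 1, …:
  i=0: 6342   i=1: 6523   i=2: 820   i=3: 8545
  i=4: 8243   i=5: 3948   i=6: 4407   i=7: 3004
  i=8: 8090   i=9: 7902     …   i=93: 4604
  i=94: 784
Match at i=94, j=92: x = 94·103 + 92 = 9774.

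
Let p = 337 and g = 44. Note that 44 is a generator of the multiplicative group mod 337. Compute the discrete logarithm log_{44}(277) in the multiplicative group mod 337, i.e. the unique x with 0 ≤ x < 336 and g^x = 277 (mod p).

89

Baby-step giant-step with m = ceil(sqrt(336)) = 19.
Baby table (44^j mod 337 for j=0..18):
  0:1  1:44  2:251  3:260  4:319  5:219  6:200  7:38
  8:324  9:102  10:107  11:327  12:234  13:186  14:96  15:180
  16:169  17:22  18:294
Giant step factor: 44^(-19) ≡ 70 (mod 337).
Scan 277·70^i mod 337 for i = 0, 1, …:
  i=0: 277   i=1: 181   i=2: 201   i=3: 253
  i=4: 186
Match at i=4, j=13: x = 4·19 + 13 = 89.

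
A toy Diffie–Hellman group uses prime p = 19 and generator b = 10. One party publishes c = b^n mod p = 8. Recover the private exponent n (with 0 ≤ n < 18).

Successive powers of 10 modulo 19:
  10^0=1  10^1=10  10^2=5  10^3=12  10^4=6  10^5=3
  10^6=11  10^7=15  10^8=17  10^9=18  10^10=9  10^11=14
  10^12=7  10^13=13  10^14=16  10^15=8
So 10^15 ≡ 8 (mod 19), giving n = 15.

15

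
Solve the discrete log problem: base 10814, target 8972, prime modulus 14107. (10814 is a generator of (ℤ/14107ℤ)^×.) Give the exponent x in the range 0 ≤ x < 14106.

Baby-step giant-step with m = ceil(sqrt(14106)) = 119.
Baby table (10814^j mod 14107 for j=0..118):
  0:1  1:10814  2:9673  3:417  4:9305  5:13146  6:4605  7:760
  8:8366  9:1733  10:6566  11:4193  12:3204  13:1264  14:13320  15:10010
  16:5129  17:10389  18:12605  19:8636  20:1364  21:8481  22:3927  23:4508
  24:9827  25:1147  26:3605  27:6829  28:12768  29:7943  30:12186  31:5917
  32:11193  33:3042  34:12771  35:12171  36:12991  37:7168  38:10894  39:159
  40:12479  41:344  42:9875  43:12367  44:2378  45:12738  46:7984  47:4136
  48:7514  49:76  50:3658  51:1584  52:3478  53:1830  54:11606  55:11412
  56:1332  57:1001  58:4745  59:5271  60:8314  61:3685  62:11422  63:10723
  64:13089  65:8915  66:13679  67:12811  68:7414  69:4915  70:9741  71:2205
  72:4040  73:13288  74:2530  75:5947  76:11152  77:11092  78:11174  79:9181
  80:12375  81:4248  82:5480  83:11320  84:8041  85:13933  86:8702  87:9738
  88:12084  89:3235  90:12037  91:2829  92:8830  93:11444  94:8812  95:183
  96:3982  97:6784  98:5776  99:9975  100:7528  101:10402  102:12117  103:7422
  104:6785  105:2483  106:5541  107:7945  108:5600  109:11156  110:12027  111:7545
  112:10849  113:7274  114:404  115:9793  116:253  117:13291  118:6758
Giant step factor: 10814^(-119) ≡ 12329 (mod 14107).
Scan 8972·12329^i mod 14107 for i = 0, 1, …:
  i=0: 8972   i=1: 2801   i=2: 13700   i=3: 4189
  i=4: 454   i=5: 10994   i=6: 4970   i=7: 8429
  i=8: 8979   i=9: 4462     …   i=86: 10704
  i=87: 12738
Match at i=87, j=45: x = 87·119 + 45 = 10398.

10398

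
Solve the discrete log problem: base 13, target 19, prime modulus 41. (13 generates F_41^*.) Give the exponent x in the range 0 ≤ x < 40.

Successive powers of 13 modulo 41:
  13^0=1  13^1=13  13^2=5  13^3=24  13^4=25  13^5=38
  13^6=2  13^7=26  13^8=10  13^9=7  13^10=9  13^11=35
  13^12=4  13^13=11  13^14=20  13^15=14  13^16=18  13^17=29
  13^18=8  13^19=22  13^20=40  13^21=28  13^22=36  13^23=17
  13^24=16  13^25=3  13^26=39  13^27=15  13^28=31  13^29=34
  13^30=32  13^31=6  13^32=37  13^33=30  13^34=21  13^35=27
  13^36=23  13^37=12  13^38=33  13^39=19
So 13^39 ≡ 19 (mod 41), giving x = 39.

39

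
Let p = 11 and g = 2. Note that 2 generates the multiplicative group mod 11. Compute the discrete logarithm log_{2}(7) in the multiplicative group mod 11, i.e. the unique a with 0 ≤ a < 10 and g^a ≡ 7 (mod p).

Successive powers of 2 modulo 11:
  2^0=1  2^1=2  2^2=4  2^3=8  2^4=5  2^5=10
  2^6=9  2^7=7
So 2^7 ≡ 7 (mod 11), giving a = 7.

7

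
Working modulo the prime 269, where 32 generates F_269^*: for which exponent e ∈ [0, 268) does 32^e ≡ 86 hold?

Baby-step giant-step with m = ceil(sqrt(268)) = 17.
Baby table (32^j mod 269 for j=0..16):
  0:1  1:32  2:217  3:219  4:14  5:179  6:79  7:107
  8:196  9:85  10:30  11:153  12:54  13:114  14:151  15:259
  16:218
Giant step factor: 32^(-17) ≡ 254 (mod 269).
Scan 86·254^i mod 269 for i = 0, 1, …:
  i=0: 86   i=1: 55   i=2: 251   i=3: 1
Match at i=3, j=0: e = 3·17 + 0 = 51.

51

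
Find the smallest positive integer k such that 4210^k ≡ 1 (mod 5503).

917

The order of 4210 must divide p − 1 = 5502 = 2 · 3 · 7 · 131.
Divisors: 1, 2, 3, 6, 7, 14, 21, 42, 131, 262, 393, 786, 917, 1834, 2751, 5502.
Check each in increasing order: 4210^1 ≡ 4210;  4210^2 ≡ 4440;  4210^3 ≡ 4212;  4210^6 ≡ 4775;  4210^7 ≡ 291;  4210^14 ≡ 2136;  4210^21 ≡ 5240;  4210^42 ≡ 3133;  4210^131 ≡ 2612;  4210^262 ≡ 4327;  4210^393 ≡ 4465;  4210^786 ≡ 4359;  4210^917 ≡ 1.
Smallest exponent giving 1 is 917.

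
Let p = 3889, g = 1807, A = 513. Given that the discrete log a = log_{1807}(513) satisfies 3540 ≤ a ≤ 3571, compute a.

3563

Compute 1807^3540 mod 3889 = 979, then multiply by 1807 repeatedly:
  1807^3540=979  1807^3541=3447  1807^3542=2440  1807^3543=2843  1807^3544=3821
  1807^3545=1572  1807^3546=1634  1807^3547=887  1807^3548=541  1807^3549=1448
  1807^3550=3128  1807^3551=1579  1807^3552=2616  1807^3553=1977  1807^3554=2337
  1807^3555=3394  1807^3556=5  1807^3557=1257  1807^3558=223  1807^3559=2394
  1807^3560=1390  1807^3561=3325  1807^3562=3659  1807^3563=513
Found 513 at exponent 3563.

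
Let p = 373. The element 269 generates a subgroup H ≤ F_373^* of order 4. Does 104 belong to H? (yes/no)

⟨269⟩ has order 4; its elements mod 373 are {1, 104, 269, 372}.
104 is in this set.

yes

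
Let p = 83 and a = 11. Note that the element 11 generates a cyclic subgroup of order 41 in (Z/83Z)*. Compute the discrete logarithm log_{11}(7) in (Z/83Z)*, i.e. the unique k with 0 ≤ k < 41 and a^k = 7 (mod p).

Successive powers of 11 modulo 83:
  11^0=1  11^1=11  11^2=38  11^3=3  11^4=33  11^5=31
  11^6=9  11^7=16  11^8=10  11^9=27  11^10=48  11^11=30
  11^12=81  11^13=61  11^14=7
So 11^14 ≡ 7 (mod 83), giving k = 14.

14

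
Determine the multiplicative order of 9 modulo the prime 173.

86

The order of 9 must divide p − 1 = 172 = 2^2 · 43.
Divisors: 1, 2, 4, 43, 86, 172.
Check each in increasing order: 9^1 ≡ 9;  9^2 ≡ 81;  9^4 ≡ 160;  9^43 ≡ 172;  9^86 ≡ 1.
Smallest exponent giving 1 is 86.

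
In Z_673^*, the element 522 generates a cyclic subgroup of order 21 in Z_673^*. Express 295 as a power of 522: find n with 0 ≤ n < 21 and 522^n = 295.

8

Successive powers of 522 modulo 673:
  522^0=1  522^1=522  522^2=592  522^3=117  522^4=504  522^5=618
  522^6=229  522^7=417  522^8=295
So 522^8 ≡ 295 (mod 673), giving n = 8.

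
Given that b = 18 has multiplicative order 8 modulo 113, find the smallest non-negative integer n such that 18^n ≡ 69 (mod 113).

Successive powers of 18 modulo 113:
  18^0=1  18^1=18  18^2=98  18^3=69
So 18^3 ≡ 69 (mod 113), giving n = 3.

3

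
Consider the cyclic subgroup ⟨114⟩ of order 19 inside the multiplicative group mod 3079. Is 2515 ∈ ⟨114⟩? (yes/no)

2515 ∈ ⟨114⟩ iff 2515^19 ≡ 1 (mod 3079), since |⟨114⟩| = 19.
2515^19 mod 3079 = 671.
Since 671 ≠ 1, 2515 does not lie in the subgroup.

no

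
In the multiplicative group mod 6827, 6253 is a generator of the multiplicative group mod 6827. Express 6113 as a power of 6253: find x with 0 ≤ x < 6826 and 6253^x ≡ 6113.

Baby-step giant-step with m = ceil(sqrt(6826)) = 83.
Baby table (6253^j mod 6827 for j=0..82):
  0:1  1:6253  2:1780  3:2330  4:672  5:3411  6:1435  7:2377
  8:1002  9:5147  10:1713  11:6653  12:4298  13:4322  14:4200  15:5958
  16:435  17:2909  18:2849  19:3154  20:5586  21:2326  22:2968  23:3118
  24:5769  25:6516  26:1012  27:6234  28:5859  29:2645  30:4191  31:4297
  32:4896  33:2420  34:3628  35:6590  36:6325  37:1414  38:777  39:4584
  40:4006  41:1255  42:3292  43:1471  44:2194  45:3639  46:276  47:5424
  48:6563  49:1342  50:1143  51:6137  52:94  53:660  54:3472  55:556
  56:1725  57:6592  58:5177  59:4974  60:5437  61:5928  62:4001  63:4125
  64:1219  65:3475  66:5661  67:238  68:6755  69:366  70:1553  71:2915
  72:6232  73:180  74:5912  75:6358  76:2953  77:4901  78:6377  79:5701
  80:4586  81:2858  82:4815
Giant step factor: 6253^(-83) ≡ 5231 (mod 6827).
Scan 6113·5231^i mod 6827 for i = 0, 1, …:
  i=0: 6113   i=1: 6262   i=2: 576   i=3: 2349
  i=4: 5846   i=5: 2293   i=6: 6471   i=7: 1535
  i=8: 1033   i=9: 3466     …   i=55: 3388
  i=56: 6563
Match at i=56, j=48: x = 56·83 + 48 = 4696.

4696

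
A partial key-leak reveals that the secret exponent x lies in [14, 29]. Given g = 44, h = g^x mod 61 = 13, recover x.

20

Compute 44^14 mod 61 = 46, then multiply by 44 repeatedly:
  44^14=46  44^15=11  44^16=57  44^17=7  44^18=3
  44^19=10  44^20=13
Found 13 at exponent 20.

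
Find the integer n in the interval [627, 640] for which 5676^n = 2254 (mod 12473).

637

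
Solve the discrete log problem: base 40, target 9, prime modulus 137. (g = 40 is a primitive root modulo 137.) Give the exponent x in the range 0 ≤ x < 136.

114

Baby-step giant-step with m = ceil(sqrt(136)) = 12.
Baby table (40^j mod 137 for j=0..11):
  0:1  1:40  2:93  3:21  4:18  5:35  6:30  7:104
  8:50  9:82  10:129  11:91
Giant step factor: 40^(-12) ≡ 65 (mod 137).
Scan 9·65^i mod 137 for i = 0, 1, …:
  i=0: 9   i=1: 37   i=2: 76   i=3: 8
  i=4: 109   i=5: 98   i=6: 68   i=7: 36
  i=8: 11   i=9: 30
Match at i=9, j=6: x = 9·12 + 6 = 114.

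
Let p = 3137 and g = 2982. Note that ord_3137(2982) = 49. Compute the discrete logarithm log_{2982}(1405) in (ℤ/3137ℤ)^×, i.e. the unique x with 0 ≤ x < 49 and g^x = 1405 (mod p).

38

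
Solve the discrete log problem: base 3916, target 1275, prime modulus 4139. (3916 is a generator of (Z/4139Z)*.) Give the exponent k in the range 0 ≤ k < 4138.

1928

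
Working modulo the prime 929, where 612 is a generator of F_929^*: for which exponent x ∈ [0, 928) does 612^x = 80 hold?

300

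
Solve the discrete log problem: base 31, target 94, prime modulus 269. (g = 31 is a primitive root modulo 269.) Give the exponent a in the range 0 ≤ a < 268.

175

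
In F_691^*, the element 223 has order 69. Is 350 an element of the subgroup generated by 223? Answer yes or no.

no

350 ∈ ⟨223⟩ iff 350^69 ≡ 1 (mod 691), since |⟨223⟩| = 69.
350^69 mod 691 = 371.
Since 371 ≠ 1, 350 does not lie in the subgroup.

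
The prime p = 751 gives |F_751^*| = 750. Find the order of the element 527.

The order of 527 must divide p − 1 = 750 = 2 · 3 · 5^3.
Divisors: 1, 2, 3, 5, 6, 10, 15, 25, 30, 50, 75, 125, 150, 250, 375, 750.
Check each in increasing order: 527^1 ≡ 527;  527^2 ≡ 610;  527^3 ≡ 42;  527^5 ≡ 86;  527^6 ≡ 262;  527^10 ≡ 637;  527^15 ≡ 710;  527^25 ≡ 168;  527^30 ≡ 179;  527^50 ≡ 437;  527^75 ≡ 569;  527^125 ≡ 72;  527^150 ≡ 80;  527^250 ≡ 678;  527^375 ≡ 1.
Smallest exponent giving 1 is 375.

375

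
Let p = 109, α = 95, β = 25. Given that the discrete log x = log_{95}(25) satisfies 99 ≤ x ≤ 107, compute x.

104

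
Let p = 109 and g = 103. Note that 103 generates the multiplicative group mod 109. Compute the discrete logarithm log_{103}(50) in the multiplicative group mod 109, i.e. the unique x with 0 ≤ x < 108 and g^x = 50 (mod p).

47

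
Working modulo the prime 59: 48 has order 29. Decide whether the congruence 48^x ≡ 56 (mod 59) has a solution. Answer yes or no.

no

56 ∈ ⟨48⟩ iff 56^29 ≡ 1 (mod 59), since |⟨48⟩| = 29.
56^29 mod 59 = 58.
Since 58 ≠ 1, 56 does not lie in the subgroup.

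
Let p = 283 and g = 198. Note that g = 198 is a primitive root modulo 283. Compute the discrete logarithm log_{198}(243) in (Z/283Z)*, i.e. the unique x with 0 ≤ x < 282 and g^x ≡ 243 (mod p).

173

Baby-step giant-step with m = ceil(sqrt(282)) = 17.
Baby table (198^j mod 283 for j=0..16):
  0:1  1:198  2:150  3:268  4:143  5:14  6:225  7:119
  8:73  9:21  10:196  11:37  12:251  13:173  14:11  15:197
  16:235
Giant step factor: 198^(-17) ≡ 12 (mod 283).
Scan 243·12^i mod 283 for i = 0, 1, …:
  i=0: 243   i=1: 86   i=2: 183   i=3: 215
  i=4: 33   i=5: 113   i=6: 224   i=7: 141
  i=8: 277   i=9: 211   i=10: 268
Match at i=10, j=3: x = 10·17 + 3 = 173.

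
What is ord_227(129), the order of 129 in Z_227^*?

113

The order of 129 must divide p − 1 = 226 = 2 · 113.
Divisors: 1, 2, 113, 226.
Check each in increasing order: 129^1 ≡ 129;  129^2 ≡ 70;  129^113 ≡ 1.
Smallest exponent giving 1 is 113.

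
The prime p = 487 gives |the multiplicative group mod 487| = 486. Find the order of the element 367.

486

The order of 367 must divide p − 1 = 486 = 2 · 3^5.
Divisors: 1, 2, 3, 6, 9, 18, 27, 54, 81, 162, 243, 486.
Check each in increasing order: 367^1 ≡ 367;  367^2 ≡ 277;  367^3 ≡ 363;  367^6 ≡ 279;  367^9 ≡ 468;  367^18 ≡ 361;  367^27 ≡ 446;  367^54 ≡ 220;  367^81 ≡ 233;  367^162 ≡ 232;  367^243 ≡ 486;  367^486 ≡ 1.
Smallest exponent giving 1 is 486.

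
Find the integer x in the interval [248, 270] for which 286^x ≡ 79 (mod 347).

253

Compute 286^248 mod 347 = 46, then multiply by 286 repeatedly:
  286^248=46  286^249=317  286^250=95  286^251=104  286^252=249
  286^253=79
Found 79 at exponent 253.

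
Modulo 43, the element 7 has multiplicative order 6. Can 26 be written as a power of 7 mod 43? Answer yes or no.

no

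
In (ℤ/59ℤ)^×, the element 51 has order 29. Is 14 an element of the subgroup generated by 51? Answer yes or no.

14 ∈ ⟨51⟩ iff 14^29 ≡ 1 (mod 59), since |⟨51⟩| = 29.
14^29 mod 59 = 58.
Since 58 ≠ 1, 14 does not lie in the subgroup.

no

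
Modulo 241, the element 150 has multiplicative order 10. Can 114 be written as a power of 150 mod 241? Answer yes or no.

no

⟨150⟩ has order 10; its elements mod 241 are {1, 36, 87, 91, 98, 143, 150, 154, 205, 240}.
114 is not in this set.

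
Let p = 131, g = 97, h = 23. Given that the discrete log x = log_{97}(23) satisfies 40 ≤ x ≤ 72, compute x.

Compute 97^40 mod 131 = 99, then multiply by 97 repeatedly:
  97^40=99  97^41=40  97^42=81  97^43=128  97^44=102
  97^45=69  97^46=12  97^47=116  97^48=117  97^49=83
  97^50=60  97^51=56  97^52=61  97^53=22  97^54=38
  97^55=18  97^56=43  97^57=110  97^58=59  97^59=90
  97^60=84  97^61=26  97^62=33  97^63=57  97^64=27
  97^65=130  97^66=34  97^67=23
Found 23 at exponent 67.

67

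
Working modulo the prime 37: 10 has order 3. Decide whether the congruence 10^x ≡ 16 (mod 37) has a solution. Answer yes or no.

no

⟨10⟩ has order 3; its elements mod 37 are {1, 10, 26}.
16 is not in this set.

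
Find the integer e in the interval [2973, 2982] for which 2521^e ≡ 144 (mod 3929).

Compute 2521^2973 mod 3929 = 298, then multiply by 2521 repeatedly:
  2521^2973=298  2521^2974=819  2521^2975=1974  2521^2976=2340  2521^2977=1711
  2521^2978=3318  2521^2979=3766  2521^2980=1622  2521^2981=2902  2521^2982=144
Found 144 at exponent 2982.

2982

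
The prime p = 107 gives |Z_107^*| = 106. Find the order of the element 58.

106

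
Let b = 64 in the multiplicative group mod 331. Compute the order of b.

5

The order of 64 must divide p − 1 = 330 = 2 · 3 · 5 · 11.
Divisors: 1, 2, 3, 5, 6, 10, 11, 15, 22, 30, 33, 55, 66, 110, 165, 330.
Check each in increasing order: 64^1 ≡ 64;  64^2 ≡ 124;  64^3 ≡ 323;  64^5 ≡ 1.
Smallest exponent giving 1 is 5.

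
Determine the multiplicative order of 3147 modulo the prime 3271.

1635

The order of 3147 must divide p − 1 = 3270 = 2 · 3 · 5 · 109.
Divisors: 1, 2, 3, 5, 6, 10, 15, 30, 109, 218, 327, 545, 654, 1090, 1635, 3270.
Check each in increasing order: 3147^1 ≡ 3147;  3147^2 ≡ 2292;  3147^3 ≡ 369;  3147^5 ≡ 1830;  3147^6 ≡ 2050;  3147^10 ≡ 2667;  3147^15 ≡ 278;  3147^30 ≡ 2051;  3147^109 ≡ 410;  3147^218 ≡ 1279;  3147^327 ≡ 1030;  3147^545 ≡ 2428;  3147^654 ≡ 1096;  3147^1090 ≡ 842;  3147^1635 ≡ 1.
Smallest exponent giving 1 is 1635.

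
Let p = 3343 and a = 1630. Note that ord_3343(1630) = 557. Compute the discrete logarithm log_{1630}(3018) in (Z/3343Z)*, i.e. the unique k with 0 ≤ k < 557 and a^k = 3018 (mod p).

252

Baby-step giant-step with m = ceil(sqrt(557)) = 24.
Baby table (1630^j mod 3343 for j=0..23):
  0:1  1:1630  2:2558  3:819  4:1113  5:2284  6:2161  7:2251
  8:1859  9:1412  10:1576  11:1456  12:3093  13:346  14:2356  15:2516
  16:2562  17:653  18:1316  19:2217  20:3270  21:1358  22:474  23:387
Giant step factor: 1630^(-24) ≡ 3011 (mod 3343).
Scan 3018·3011^i mod 3343 for i = 0, 1, …:
  i=0: 3018   i=1: 924   i=2: 788   i=3: 2481
  i=4: 2029   i=5: 1658   i=6: 1139   i=7: 2954
  i=8: 2114   i=9: 182   i=10: 3093
Match at i=10, j=12: k = 10·24 + 12 = 252.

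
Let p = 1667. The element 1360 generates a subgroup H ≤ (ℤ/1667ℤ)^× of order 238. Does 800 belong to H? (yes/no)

yes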